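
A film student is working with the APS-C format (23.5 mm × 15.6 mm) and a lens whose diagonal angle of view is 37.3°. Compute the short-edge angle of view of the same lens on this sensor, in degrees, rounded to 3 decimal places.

Sensor diagonal = √(23.5² + 15.6²) = √795.6100 ≈ 28.2066 mm.
From the diagonal AOV: f = 28.2066 / (2·tan(18.65°)) = 28.2066 / 0.67502 ≈ 41.7864 mm.
Short-edge AOV = 2·arctan(15.6 / (2 × 41.7864)) = 2·arctan(0.18666) ≈ 21.1467°.

21.147°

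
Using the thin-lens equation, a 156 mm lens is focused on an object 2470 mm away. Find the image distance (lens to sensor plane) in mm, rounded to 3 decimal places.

1/dᵢ = 1/f − 1/dₒ = 1/156 − 1/2470 = 0.0060054 mm⁻¹.
dᵢ = 1/0.0060054 ≈ 166.5169 mm.

166.517 mm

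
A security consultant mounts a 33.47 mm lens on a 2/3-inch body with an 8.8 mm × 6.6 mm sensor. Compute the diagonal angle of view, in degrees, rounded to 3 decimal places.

Sensor diagonal = √(8.8² + 6.6²) = √121.0000 ≈ 11.0000 mm.
Angle of view α = 2·arctan(d/2f) with d = 11.0000 mm and f = 33.47 mm.
d/2f = 0.16433; arctan(0.16433) ≈ 9.3318°, so α ≈ 18.6636°.

18.664°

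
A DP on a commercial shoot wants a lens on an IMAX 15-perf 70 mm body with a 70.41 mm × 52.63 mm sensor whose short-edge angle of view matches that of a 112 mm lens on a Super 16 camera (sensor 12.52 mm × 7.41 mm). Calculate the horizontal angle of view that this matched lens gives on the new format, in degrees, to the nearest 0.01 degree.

Equal short-edge AOV ⇒ f₂ = f₁ · 52.63/7.41 = 112 × 7.10256 ≈ 795.4872 mm.
Horizontal AOV on the new format = 2·arctan(70.41 / (2 × 795.4872)) = 2·arctan(0.04426) ≈ 5.0680°.

5.07°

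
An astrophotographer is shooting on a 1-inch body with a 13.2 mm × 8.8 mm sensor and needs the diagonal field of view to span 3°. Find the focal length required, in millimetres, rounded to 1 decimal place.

302.9 mm

Sensor diagonal = √(13.2² + 8.8²) = √251.6800 ≈ 15.8644 mm.
From α = 2·arctan(d/2f) we get f = d / (2·tan(α/2)).
With d = 15.8644 mm and α/2 = 1.5°, tan(α/2) ≈ 0.02619, so f ≈ 15.8644 / 0.05237 ≈ 302.9190 mm.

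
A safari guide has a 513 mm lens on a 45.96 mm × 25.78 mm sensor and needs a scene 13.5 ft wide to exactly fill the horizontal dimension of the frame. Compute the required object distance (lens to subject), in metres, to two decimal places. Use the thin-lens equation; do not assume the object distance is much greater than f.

46.44 m

W: 13.5 ft × 304.8 mm/ft = 4114.80 mm.
Magnification m = w/W = dᵢ/dₒ; combined with 1/f = 1/dₒ + 1/dᵢ this gives dₒ = f·(1 + W/w).
dₒ = 513 mm × (1 + 4114.8/45.96) = 513 × 90.5300 ≈ 46441.902 mm = 46.4419 m.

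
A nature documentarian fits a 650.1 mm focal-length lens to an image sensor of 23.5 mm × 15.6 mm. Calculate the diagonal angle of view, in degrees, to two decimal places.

2.49°

Sensor diagonal = √(23.5² + 15.6²) = √795.6100 ≈ 28.2066 mm.
Angle of view α = 2·arctan(d/2f) with d = 28.2066 mm and f = 650.1 mm.
d/2f = 0.02169; arctan(0.02169) ≈ 1.2428°, so α ≈ 2.4856°.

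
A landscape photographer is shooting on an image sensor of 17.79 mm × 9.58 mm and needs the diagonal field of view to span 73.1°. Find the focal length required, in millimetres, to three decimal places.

Sensor diagonal = √(17.79² + 9.58²) = √408.2605 ≈ 20.2055 mm.
From α = 2·arctan(d/2f) we get f = d / (2·tan(α/2)).
With d = 20.2055 mm and α/2 = 36.55°, tan(α/2) ≈ 0.74131, so f ≈ 20.2055 / 1.48262 ≈ 13.6282 mm.

13.628 mm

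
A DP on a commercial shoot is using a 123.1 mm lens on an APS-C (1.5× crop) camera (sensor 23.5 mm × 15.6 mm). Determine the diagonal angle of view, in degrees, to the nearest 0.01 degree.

Sensor diagonal = √(23.5² + 15.6²) = √795.6100 ≈ 28.2066 mm.
Angle of view α = 2·arctan(d/2f) with d = 28.2066 mm and f = 123.1 mm.
d/2f = 0.11457; arctan(0.11457) ≈ 6.5357°, so α ≈ 13.0715°.

13.07°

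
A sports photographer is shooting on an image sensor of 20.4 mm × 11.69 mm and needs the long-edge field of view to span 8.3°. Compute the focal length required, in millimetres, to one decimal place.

From α = 2·arctan(w/2f) we get f = w / (2·tan(α/2)).
With w = 20.4 mm and α/2 = 4.15°, tan(α/2) ≈ 0.07256, so f ≈ 20.4 / 0.14512 ≈ 140.5770 mm.

140.6 mm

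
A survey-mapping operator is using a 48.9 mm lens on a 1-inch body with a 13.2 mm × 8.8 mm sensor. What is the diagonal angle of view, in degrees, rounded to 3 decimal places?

Sensor diagonal = √(13.2² + 8.8²) = √251.6800 ≈ 15.8644 mm.
Angle of view α = 2·arctan(d/2f) with d = 15.8644 mm and f = 48.9 mm.
d/2f = 0.16221; arctan(0.16221) ≈ 9.2139°, so α ≈ 18.4277°.

18.428°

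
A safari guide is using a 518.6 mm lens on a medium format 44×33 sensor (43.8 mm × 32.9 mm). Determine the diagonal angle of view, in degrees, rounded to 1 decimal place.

6.0°

Sensor diagonal = √(43.8² + 32.9²) = √3000.8500 ≈ 54.7800 mm.
Angle of view α = 2·arctan(d/2f) with d = 54.7800 mm and f = 518.6 mm.
d/2f = 0.05282; arctan(0.05282) ≈ 3.0233°, so α ≈ 6.0466°.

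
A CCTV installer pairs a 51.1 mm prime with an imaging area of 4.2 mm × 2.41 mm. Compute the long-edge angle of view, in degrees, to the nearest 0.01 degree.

Angle of view α = 2·arctan(w/2f) with w = 4.2 mm and f = 51.1 mm.
w/2f = 0.04110; arctan(0.04110) ≈ 2.3533°, so α ≈ 4.7066°.

4.71°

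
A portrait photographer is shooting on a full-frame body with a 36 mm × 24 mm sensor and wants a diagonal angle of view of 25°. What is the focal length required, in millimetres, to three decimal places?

97.582 mm

Sensor diagonal = √(36² + 24²) = √1872.0000 ≈ 43.2666 mm.
From α = 2·arctan(d/2f) we get f = d / (2·tan(α/2)).
With d = 43.2666 mm and α/2 = 12.5°, tan(α/2) ≈ 0.22169, so f ≈ 43.2666 / 0.44339 ≈ 97.5815 mm.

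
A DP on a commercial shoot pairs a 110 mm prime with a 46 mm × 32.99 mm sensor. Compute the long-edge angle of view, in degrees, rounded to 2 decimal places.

Angle of view α = 2·arctan(w/2f) with w = 46 mm and f = 110 mm.
w/2f = 0.20909; arctan(0.20909) ≈ 11.8099°, so α ≈ 23.6198°.

23.62°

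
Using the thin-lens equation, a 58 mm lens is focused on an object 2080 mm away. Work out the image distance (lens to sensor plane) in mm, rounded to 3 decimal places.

1/dᵢ = 1/f − 1/dₒ = 1/58 − 1/2080 = 0.0167606 mm⁻¹.
dᵢ = 1/0.0167606 ≈ 59.6637 mm.

59.664 mm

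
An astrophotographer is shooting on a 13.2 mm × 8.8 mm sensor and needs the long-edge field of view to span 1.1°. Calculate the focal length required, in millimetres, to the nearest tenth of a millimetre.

From α = 2·arctan(w/2f) we get f = w / (2·tan(α/2)).
With w = 13.2 mm and α/2 = 0.55°, tan(α/2) ≈ 0.00960, so f ≈ 13.2 / 0.01920 ≈ 687.5282 mm.

687.5 mm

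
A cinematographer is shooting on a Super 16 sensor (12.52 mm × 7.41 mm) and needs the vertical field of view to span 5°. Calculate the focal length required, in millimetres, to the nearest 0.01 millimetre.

From α = 2·arctan(h/2f) we get f = h / (2·tan(α/2)).
With h = 7.41 mm and α/2 = 2.5°, tan(α/2) ≈ 0.04366, so f ≈ 7.41 / 0.08732 ≈ 84.8585 mm.

84.86 mm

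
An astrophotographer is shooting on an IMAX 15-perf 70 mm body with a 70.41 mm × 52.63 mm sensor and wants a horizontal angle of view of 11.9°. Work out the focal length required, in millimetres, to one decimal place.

337.8 mm

From α = 2·arctan(w/2f) we get f = w / (2·tan(α/2)).
With w = 70.41 mm and α/2 = 5.95°, tan(α/2) ≈ 0.10422, so f ≈ 70.41 / 0.20844 ≈ 337.7885 mm.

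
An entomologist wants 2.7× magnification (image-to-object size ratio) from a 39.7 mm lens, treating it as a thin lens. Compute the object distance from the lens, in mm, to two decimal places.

With m = dᵢ/dₒ and 1/f = 1/dₒ + 1/dᵢ, substituting dᵢ = m·dₒ gives 1/f = (1 + 1/m)/dₒ, hence dₒ = f·(1 + 1/m).
dₒ = 39.7 × (1 + 1/2.7) = 39.7 × 1.37037 ≈ 54.404 mm.

54.40 mm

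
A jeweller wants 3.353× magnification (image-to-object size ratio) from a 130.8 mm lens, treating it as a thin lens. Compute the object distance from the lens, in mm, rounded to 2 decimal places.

With m = dᵢ/dₒ and 1/f = 1/dₒ + 1/dᵢ, substituting dᵢ = m·dₒ gives 1/f = (1 + 1/m)/dₒ, hence dₒ = f·(1 + 1/m).
dₒ = 130.8 × (1 + 1/3.353) = 130.8 × 1.29824 ≈ 169.810 mm.

169.81 mm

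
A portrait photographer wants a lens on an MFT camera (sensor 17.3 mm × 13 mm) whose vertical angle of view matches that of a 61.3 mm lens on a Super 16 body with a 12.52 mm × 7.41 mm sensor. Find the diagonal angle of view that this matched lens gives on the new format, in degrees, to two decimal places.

11.49°

Equal vertical AOV ⇒ f₂ = f₁ · 13/7.41 = 61.3 × 1.75439 ≈ 107.5439 mm.
Sensor diagonal = √(17.3² + 13²) = √468.2900 ≈ 21.6400 mm.
Diagonal AOV on the new format = 2·arctan(21.6400 / (2 × 107.5439)) = 2·arctan(0.10061) ≈ 11.4904°.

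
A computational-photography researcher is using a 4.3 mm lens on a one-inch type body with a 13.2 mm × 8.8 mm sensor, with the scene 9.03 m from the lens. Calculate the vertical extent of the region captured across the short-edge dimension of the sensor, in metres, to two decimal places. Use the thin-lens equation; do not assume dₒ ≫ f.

18.47 m

dₒ: 9.03 m = 9030 mm.
Similar triangles through the lens centre give W/dₒ = h/dᵢ; with 1/f = 1/dₒ + 1/dᵢ this gives W = h·(dₒ − f)/f.
W = 8.8 mm × (9030 − 4.3) / 4.3 = 8.8 × 2099.0000 ≈ 18471.200 mm = 18.4712 m.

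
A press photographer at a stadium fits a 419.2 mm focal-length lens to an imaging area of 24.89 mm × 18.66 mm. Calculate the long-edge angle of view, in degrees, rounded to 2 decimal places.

3.40°

Angle of view α = 2·arctan(w/2f) with w = 24.89 mm and f = 419.2 mm.
w/2f = 0.02969; arctan(0.02969) ≈ 1.7005°, so α ≈ 3.4009°.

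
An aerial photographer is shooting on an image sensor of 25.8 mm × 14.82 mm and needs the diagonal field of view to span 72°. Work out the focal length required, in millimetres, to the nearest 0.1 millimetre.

Sensor diagonal = √(25.8² + 14.82²) = √885.2724 ≈ 29.7535 mm.
From α = 2·arctan(d/2f) we get f = d / (2·tan(α/2)).
With d = 29.7535 mm and α/2 = 36°, tan(α/2) ≈ 0.72654, so f ≈ 29.7535 / 1.45309 ≈ 20.4761 mm.

20.5 mm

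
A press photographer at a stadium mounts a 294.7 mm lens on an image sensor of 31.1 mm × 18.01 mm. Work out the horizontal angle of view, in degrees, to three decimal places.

6.041°

Angle of view α = 2·arctan(w/2f) with w = 31.1 mm and f = 294.7 mm.
w/2f = 0.05277; arctan(0.05277) ≈ 3.0204°, so α ≈ 6.0409°.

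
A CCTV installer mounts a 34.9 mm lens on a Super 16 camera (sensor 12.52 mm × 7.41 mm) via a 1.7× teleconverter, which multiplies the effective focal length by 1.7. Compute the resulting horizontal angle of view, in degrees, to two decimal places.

Effective focal length f = 34.9 × 1.7 = 59.33 mm.
α = 2·arctan(12.52 / (2 × 59.33)) = 2·arctan(0.10551) ≈ 12.0462°.

12.05°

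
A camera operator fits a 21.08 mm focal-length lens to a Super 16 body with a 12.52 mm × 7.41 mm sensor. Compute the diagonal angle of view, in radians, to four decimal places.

0.6646 rad

Sensor diagonal = √(12.52² + 7.41²) = √211.6585 ≈ 14.5485 mm.
Angle of view α = 2·arctan(d/2f) with d = 14.5485 mm and f = 21.08 mm.
d/2f = 0.34508; arctan(0.34508) ≈ 0.3323 rad, so α ≈ 0.6646 rad.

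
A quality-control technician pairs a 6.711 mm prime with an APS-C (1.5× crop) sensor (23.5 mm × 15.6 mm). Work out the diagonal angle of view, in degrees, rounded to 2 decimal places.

129.11°

Sensor diagonal = √(23.5² + 15.6²) = √795.6100 ≈ 28.2066 mm.
Angle of view α = 2·arctan(d/2f) with d = 28.2066 mm and f = 6.711 mm.
d/2f = 2.10152; arctan(2.10152) ≈ 64.5527°, so α ≈ 129.1054°.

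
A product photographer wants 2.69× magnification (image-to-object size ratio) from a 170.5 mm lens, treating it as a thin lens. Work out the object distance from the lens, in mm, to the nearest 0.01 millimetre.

233.88 mm

With m = dᵢ/dₒ and 1/f = 1/dₒ + 1/dᵢ, substituting dᵢ = m·dₒ gives 1/f = (1 + 1/m)/dₒ, hence dₒ = f·(1 + 1/m).
dₒ = 170.5 × (1 + 1/2.69) = 170.5 × 1.37175 ≈ 233.883 mm.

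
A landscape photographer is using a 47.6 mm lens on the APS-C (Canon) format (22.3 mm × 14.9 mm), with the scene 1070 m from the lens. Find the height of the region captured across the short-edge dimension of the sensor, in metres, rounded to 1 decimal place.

334.9 m

dₒ: 1070 m = 1.07e+06 mm.
Similar triangles through the lens centre give W/dₒ = h/dᵢ; with 1/f = 1/dₒ + 1/dᵢ this gives W = h·(dₒ − f)/f.
W = 14.9 mm × (1.07e+06 − 47.6) / 47.6 = 14.9 × 22477.9916 ≈ 334922.075 mm = 334.922 m.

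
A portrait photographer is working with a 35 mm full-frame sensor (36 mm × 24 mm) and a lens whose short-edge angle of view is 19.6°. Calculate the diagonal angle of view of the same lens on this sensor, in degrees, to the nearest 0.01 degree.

34.59°

From the short-edge AOV: f = 24 / (2·tan(9.8°)) = 24 / 0.34546 ≈ 69.4726 mm.
Sensor diagonal = √(36² + 24²) = √1872.0000 ≈ 43.2666 mm.
Diagonal AOV = 2·arctan(43.2666 / (2 × 69.4726)) = 2·arctan(0.31139) ≈ 34.5925°.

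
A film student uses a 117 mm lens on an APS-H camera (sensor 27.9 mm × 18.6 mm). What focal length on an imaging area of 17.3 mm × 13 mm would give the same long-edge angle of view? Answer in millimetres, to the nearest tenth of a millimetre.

Equal angle of view means equal width/f ratio, so f₂ = f₁ · (width₂/width₁) = 117 × 17.3/27.9.
f₂ = 117 × 0.62007 ≈ 72.548 mm.

72.5 mm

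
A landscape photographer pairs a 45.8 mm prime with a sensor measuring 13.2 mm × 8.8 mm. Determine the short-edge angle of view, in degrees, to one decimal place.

Angle of view α = 2·arctan(h/2f) with h = 8.8 mm and f = 45.8 mm.
h/2f = 0.09607; arctan(0.09607) ≈ 5.4876°, so α ≈ 10.9751°.

11.0°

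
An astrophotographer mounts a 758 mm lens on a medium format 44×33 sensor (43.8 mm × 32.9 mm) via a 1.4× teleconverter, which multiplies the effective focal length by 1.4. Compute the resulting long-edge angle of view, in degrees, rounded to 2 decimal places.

Effective focal length f = 758 × 1.4 = 1061.2 mm.
α = 2·arctan(43.8 / (2 × 1061.2)) = 2·arctan(0.02064) ≈ 2.3645°.

2.36°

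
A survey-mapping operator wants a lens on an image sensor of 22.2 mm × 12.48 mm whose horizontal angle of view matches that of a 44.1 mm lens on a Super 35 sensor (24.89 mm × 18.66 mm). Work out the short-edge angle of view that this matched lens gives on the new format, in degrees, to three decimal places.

18.029°

Equal horizontal AOV ⇒ f₂ = f₁ · 22.2/24.89 = 44.1 × 0.89192 ≈ 39.3339 mm.
Short-edge AOV on the new format = 2·arctan(12.48 / (2 × 39.3339)) = 2·arctan(0.15864) ≈ 18.0288°.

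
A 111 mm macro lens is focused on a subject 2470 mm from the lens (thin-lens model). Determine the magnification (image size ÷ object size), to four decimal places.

Thin lens: 1/f = 1/dₒ + 1/dᵢ → 1/dᵢ = 1/111 − 1/2470 = 0.0086042 mm⁻¹, so dᵢ ≈ 116.2230 mm.
Magnification m = dᵢ/dₒ = 116.2230/2470 ≈ 0.04705.

0.0471×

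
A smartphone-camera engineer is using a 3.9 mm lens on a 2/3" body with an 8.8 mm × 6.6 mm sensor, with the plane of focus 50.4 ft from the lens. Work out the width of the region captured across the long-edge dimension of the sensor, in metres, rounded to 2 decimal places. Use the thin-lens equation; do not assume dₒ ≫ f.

dₒ: 50.4 ft × 304.8 mm/ft = 15361.92 mm.
Similar triangles through the lens centre give W/dₒ = w/dᵢ; with 1/f = 1/dₒ + 1/dᵢ this gives W = w·(dₒ − f)/f.
W = 8.8 mm × (15361.9 − 3.9) / 3.9 = 8.8 × 3937.9537 ≈ 34653.993 mm = 34.654 m.

34.65 m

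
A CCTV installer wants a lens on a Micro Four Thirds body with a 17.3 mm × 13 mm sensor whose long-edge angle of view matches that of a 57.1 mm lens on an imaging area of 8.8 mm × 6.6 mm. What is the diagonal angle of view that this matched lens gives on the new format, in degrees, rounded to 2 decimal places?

Equal long-edge AOV ⇒ f₂ = f₁ · 17.3/8.8 = 57.1 × 1.96591 ≈ 112.2534 mm.
Sensor diagonal = √(17.3² + 13²) = √468.2900 ≈ 21.6400 mm.
Diagonal AOV on the new format = 2·arctan(21.6400 / (2 × 112.2534)) = 2·arctan(0.09639) ≈ 11.0114°.

11.01°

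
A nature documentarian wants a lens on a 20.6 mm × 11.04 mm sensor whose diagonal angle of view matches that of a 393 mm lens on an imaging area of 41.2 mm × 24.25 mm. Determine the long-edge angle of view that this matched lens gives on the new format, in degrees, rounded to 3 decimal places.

Sensor diagonal = √(41.2² + 24.25²) = √2285.5025 ≈ 47.8069 mm.
Sensor diagonal = √(20.6² + 11.04²) = √546.2416 ≈ 23.3718 mm.
Equal diagonal AOV ⇒ f₂ = f₁ · 23.3718/47.8069 = 393 × 0.48888 ≈ 192.1295 mm.
Long-edge AOV on the new format = 2·arctan(20.6 / (2 × 192.1295)) = 2·arctan(0.05361) ≈ 6.1373°.

6.137°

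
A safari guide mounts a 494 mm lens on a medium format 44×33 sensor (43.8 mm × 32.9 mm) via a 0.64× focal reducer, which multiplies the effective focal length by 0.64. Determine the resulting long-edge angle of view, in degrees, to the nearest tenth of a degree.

7.9°

Effective focal length f = 494 × 0.64 = 316.16 mm.
α = 2·arctan(43.8 / (2 × 316.16)) = 2·arctan(0.06927) ≈ 7.9250°.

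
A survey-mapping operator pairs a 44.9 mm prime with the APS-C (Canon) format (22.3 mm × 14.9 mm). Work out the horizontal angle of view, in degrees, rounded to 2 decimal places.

Angle of view α = 2·arctan(w/2f) with w = 22.3 mm and f = 44.9 mm.
w/2f = 0.24833; arctan(0.24833) ≈ 13.9461°, so α ≈ 27.8923°.

27.89°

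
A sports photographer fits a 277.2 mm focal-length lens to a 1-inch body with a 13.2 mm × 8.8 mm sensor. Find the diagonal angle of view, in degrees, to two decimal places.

Sensor diagonal = √(13.2² + 8.8²) = √251.6800 ≈ 15.8644 mm.
Angle of view α = 2·arctan(d/2f) with d = 15.8644 mm and f = 277.2 mm.
d/2f = 0.02862; arctan(0.02862) ≈ 1.6391°, so α ≈ 3.2782°.

3.28°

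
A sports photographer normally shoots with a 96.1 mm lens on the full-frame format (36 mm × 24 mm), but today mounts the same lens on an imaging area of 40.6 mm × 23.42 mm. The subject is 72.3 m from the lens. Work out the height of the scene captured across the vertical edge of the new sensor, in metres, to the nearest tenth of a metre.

The focal length stays 96.1 mm; the relevant sensor dimension is now h = 23.42 mm. Object distance dₒ = 72.3 m = 72300 mm.
Thin-lens field height W = h·(dₒ − f)/f = 23.42 × (72300 − 96.1)/96.1 ≈ 17596.414 mm = 17.5964 m.

17.6 m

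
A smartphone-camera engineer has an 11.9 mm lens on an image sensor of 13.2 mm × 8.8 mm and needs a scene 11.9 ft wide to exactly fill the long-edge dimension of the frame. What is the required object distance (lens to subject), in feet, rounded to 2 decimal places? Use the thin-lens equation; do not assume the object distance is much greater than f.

10.77 ft

W: 11.9 ft × 304.8 mm/ft = 3627.12 mm.
Magnification m = w/W = dᵢ/dₒ; combined with 1/f = 1/dₒ + 1/dᵢ this gives dₒ = f·(1 + W/w).
dₒ = 11.9 mm × (1 + 3627.12/13.2) = 11.9 × 275.7818 ≈ 3281.804 mm = 3281.804/304.8 ft = 10.7671 ft.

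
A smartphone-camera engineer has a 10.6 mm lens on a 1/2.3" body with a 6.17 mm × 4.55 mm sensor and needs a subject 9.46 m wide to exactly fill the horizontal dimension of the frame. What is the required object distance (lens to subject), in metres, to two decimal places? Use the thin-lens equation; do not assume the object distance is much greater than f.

W: 9.46 m = 9460 mm.
Magnification m = w/W = dᵢ/dₒ; combined with 1/f = 1/dₒ + 1/dᵢ this gives dₒ = f·(1 + W/w).
dₒ = 10.6 mm × (1 + 9460/6.17) = 10.6 × 1534.2253 ≈ 16262.788 mm = 16.2628 m.

16.26 m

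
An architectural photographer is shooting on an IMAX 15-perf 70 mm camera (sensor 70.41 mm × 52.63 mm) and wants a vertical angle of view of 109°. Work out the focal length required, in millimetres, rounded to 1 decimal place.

18.8 mm

From α = 2·arctan(h/2f) we get f = h / (2·tan(α/2)).
With h = 52.63 mm and α/2 = 54.5°, tan(α/2) ≈ 1.40195, so f ≈ 52.63 / 2.80390 ≈ 18.7703 mm.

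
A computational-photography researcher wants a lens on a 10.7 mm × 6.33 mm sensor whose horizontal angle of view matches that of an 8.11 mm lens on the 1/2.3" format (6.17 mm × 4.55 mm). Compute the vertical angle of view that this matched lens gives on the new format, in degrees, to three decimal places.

25.365°

Equal horizontal AOV ⇒ f₂ = f₁ · 10.7/6.17 = 8.11 × 1.73420 ≈ 14.0643 mm.
Vertical AOV on the new format = 2·arctan(6.33 / (2 × 14.0643)) = 2·arctan(0.22504) ≈ 25.3648°.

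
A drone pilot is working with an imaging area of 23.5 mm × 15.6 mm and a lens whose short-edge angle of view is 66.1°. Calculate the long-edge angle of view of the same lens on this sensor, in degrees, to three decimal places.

From the short-edge AOV: f = 15.6 / (2·tan(33.05°)) = 15.6 / 1.30130 ≈ 11.9880 mm.
Long-edge AOV = 2·arctan(23.5 / (2 × 11.9880)) = 2·arctan(0.98014) ≈ 88.8510°.

88.851°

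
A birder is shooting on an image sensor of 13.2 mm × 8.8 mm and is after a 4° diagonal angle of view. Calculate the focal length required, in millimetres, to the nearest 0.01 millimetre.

227.15 mm

Sensor diagonal = √(13.2² + 8.8²) = √251.6800 ≈ 15.8644 mm.
From α = 2·arctan(d/2f) we get f = d / (2·tan(α/2)).
With d = 15.8644 mm and α/2 = 2°, tan(α/2) ≈ 0.03492, so f ≈ 15.8644 / 0.06984 ≈ 227.1489 mm.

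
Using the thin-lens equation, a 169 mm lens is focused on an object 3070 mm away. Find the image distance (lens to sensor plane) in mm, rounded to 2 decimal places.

178.85 mm

1/dᵢ = 1/f − 1/dₒ = 1/169 − 1/3070 = 0.0055914 mm⁻¹.
dᵢ = 1/0.0055914 ≈ 178.8452 mm.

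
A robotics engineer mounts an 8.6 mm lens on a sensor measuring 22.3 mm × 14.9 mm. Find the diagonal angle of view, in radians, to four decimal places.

Sensor diagonal = √(22.3² + 14.9²) = √719.3000 ≈ 26.8198 mm.
Angle of view α = 2·arctan(d/2f) with d = 26.8198 mm and f = 8.6 mm.
d/2f = 1.55929; arctan(1.55929) ≈ 1.0005 rad, so α ≈ 2.0011 rad.

2.0011 rad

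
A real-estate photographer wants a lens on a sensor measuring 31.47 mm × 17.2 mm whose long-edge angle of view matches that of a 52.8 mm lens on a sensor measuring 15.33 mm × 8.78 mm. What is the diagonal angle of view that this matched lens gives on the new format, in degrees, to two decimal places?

Equal long-edge AOV ⇒ f₂ = f₁ · 31.47/15.33 = 52.8 × 2.05284 ≈ 108.3898 mm.
Sensor diagonal = √(31.47² + 17.2²) = √1286.2009 ≈ 35.8636 mm.
Diagonal AOV on the new format = 2·arctan(35.8636 / (2 × 108.3898)) = 2·arctan(0.16544) ≈ 18.7877°.

18.79°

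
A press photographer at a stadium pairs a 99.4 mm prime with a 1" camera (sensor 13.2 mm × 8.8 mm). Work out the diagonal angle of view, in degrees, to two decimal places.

9.13°

Sensor diagonal = √(13.2² + 8.8²) = √251.6800 ≈ 15.8644 mm.
Angle of view α = 2·arctan(d/2f) with d = 15.8644 mm and f = 99.4 mm.
d/2f = 0.07980; arctan(0.07980) ≈ 4.5626°, so α ≈ 9.1252°.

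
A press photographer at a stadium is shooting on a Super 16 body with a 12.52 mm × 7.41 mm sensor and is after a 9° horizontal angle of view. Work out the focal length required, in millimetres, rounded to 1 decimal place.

From α = 2·arctan(w/2f) we get f = w / (2·tan(α/2)).
With w = 12.52 mm and α/2 = 4.5°, tan(α/2) ≈ 0.07870, so f ≈ 12.52 / 0.15740 ≈ 79.5408 mm.

79.5 mm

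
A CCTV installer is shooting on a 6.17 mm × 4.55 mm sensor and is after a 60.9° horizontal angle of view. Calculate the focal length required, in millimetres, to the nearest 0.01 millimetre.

From α = 2·arctan(w/2f) we get f = w / (2·tan(α/2)).
With w = 6.17 mm and α/2 = 30.45°, tan(α/2) ≈ 0.58787, so f ≈ 6.17 / 1.17574 ≈ 5.2478 mm.

5.25 mm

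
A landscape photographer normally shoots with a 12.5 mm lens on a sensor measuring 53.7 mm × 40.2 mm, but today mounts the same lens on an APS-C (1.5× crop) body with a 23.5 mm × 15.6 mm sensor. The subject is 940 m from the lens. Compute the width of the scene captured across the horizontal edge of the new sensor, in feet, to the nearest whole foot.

5798 ft

The focal length stays 12.5 mm; the relevant sensor dimension is now w = 23.5 mm. Object distance dₒ = 940 m = 940000 mm.
Thin-lens field width W = w·(dₒ − f)/f = 23.5 × (940000 − 12.5)/12.5 ≈ 1767176.500 mm = 1767176.500/304.8 ft = 5797.82 ft.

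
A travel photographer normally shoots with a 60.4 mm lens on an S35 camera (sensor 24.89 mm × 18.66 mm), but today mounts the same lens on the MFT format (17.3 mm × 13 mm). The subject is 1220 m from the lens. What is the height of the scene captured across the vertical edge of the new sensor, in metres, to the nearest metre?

263 m

The focal length stays 60.4 mm; the relevant sensor dimension is now h = 13 mm. Object distance dₒ = 1220 m = 1.22e+06 mm.
Thin-lens field height W = h·(dₒ − f)/f = 13 × (1.22e+06 − 60.4)/60.4 ≈ 262569.781 mm = 262.57 m.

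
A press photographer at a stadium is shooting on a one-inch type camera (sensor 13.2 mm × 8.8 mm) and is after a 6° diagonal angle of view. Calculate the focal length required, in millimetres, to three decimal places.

Sensor diagonal = √(13.2² + 8.8²) = √251.6800 ≈ 15.8644 mm.
From α = 2·arctan(d/2f) we get f = d / (2·tan(α/2)).
With d = 15.8644 mm and α/2 = 3°, tan(α/2) ≈ 0.05241, so f ≈ 15.8644 / 0.10482 ≈ 151.3556 mm.

151.356 mm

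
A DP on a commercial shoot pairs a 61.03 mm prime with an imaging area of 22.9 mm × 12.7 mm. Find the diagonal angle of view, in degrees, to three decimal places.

24.217°

Sensor diagonal = √(22.9² + 12.7²) = √685.7000 ≈ 26.1859 mm.
Angle of view α = 2·arctan(d/2f) with d = 26.1859 mm and f = 61.03 mm.
d/2f = 0.21453; arctan(0.21453) ≈ 12.1083°, so α ≈ 24.2166°.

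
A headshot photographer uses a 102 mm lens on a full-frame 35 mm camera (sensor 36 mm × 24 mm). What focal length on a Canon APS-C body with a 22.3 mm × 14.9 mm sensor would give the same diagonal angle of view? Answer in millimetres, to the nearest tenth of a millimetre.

Sensor diagonal = √(36² + 24²) = √1872.0000 ≈ 43.2666 mm.
Sensor diagonal = √(22.3² + 14.9²) = √719.3000 ≈ 26.8198 mm.
Equal angle of view means equal diagonal/f ratio, so f₂ = f₁ · (diagonal₂/diagonal₁) = 102 × 26.8198/43.2666.
f₂ = 102 × 0.61987 ≈ 63.227 mm.

63.2 mm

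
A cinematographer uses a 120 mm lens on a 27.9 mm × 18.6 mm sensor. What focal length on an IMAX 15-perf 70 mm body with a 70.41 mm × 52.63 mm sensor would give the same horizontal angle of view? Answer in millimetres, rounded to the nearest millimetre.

303 mm

Equal angle of view means equal width/f ratio, so f₂ = f₁ · (width₂/width₁) = 120 × 70.41/27.9.
f₂ = 120 × 2.52366 ≈ 302.839 mm.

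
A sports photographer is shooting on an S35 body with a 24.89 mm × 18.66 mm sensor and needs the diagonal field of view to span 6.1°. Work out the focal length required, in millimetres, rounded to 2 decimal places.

Sensor diagonal = √(24.89² + 18.66²) = √967.7077 ≈ 31.1080 mm.
From α = 2·arctan(d/2f) we get f = d / (2·tan(α/2)).
With d = 31.1080 mm and α/2 = 3.05°, tan(α/2) ≈ 0.05328, so f ≈ 31.1080 / 0.10657 ≈ 291.9137 mm.

291.91 mm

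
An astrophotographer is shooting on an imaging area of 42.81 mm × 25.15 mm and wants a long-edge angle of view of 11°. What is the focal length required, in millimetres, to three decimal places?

222.299 mm

From α = 2·arctan(w/2f) we get f = w / (2·tan(α/2)).
With w = 42.81 mm and α/2 = 5.5°, tan(α/2) ≈ 0.09629, so f ≈ 42.81 / 0.19258 ≈ 222.2994 mm.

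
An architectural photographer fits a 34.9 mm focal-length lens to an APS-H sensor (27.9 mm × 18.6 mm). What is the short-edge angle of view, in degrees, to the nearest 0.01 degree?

29.84°

Angle of view α = 2·arctan(h/2f) with h = 18.6 mm and f = 34.9 mm.
h/2f = 0.26648; arctan(0.26648) ≈ 14.9212°, so α ≈ 29.8424°.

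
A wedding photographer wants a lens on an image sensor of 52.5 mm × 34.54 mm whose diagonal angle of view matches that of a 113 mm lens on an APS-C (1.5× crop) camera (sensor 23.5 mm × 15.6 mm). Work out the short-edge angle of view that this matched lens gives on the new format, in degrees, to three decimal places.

Sensor diagonal = √(23.5² + 15.6²) = √795.6100 ≈ 28.2066 mm.
Sensor diagonal = √(52.5² + 34.54²) = √3949.2616 ≈ 62.8432 mm.
Equal diagonal AOV ⇒ f₂ = f₁ · 62.8432/28.2066 = 113 × 2.22796 ≈ 251.7597 mm.
Short-edge AOV on the new format = 2·arctan(34.54 / (2 × 251.7597)) = 2·arctan(0.06860) ≈ 7.8484°.

7.848°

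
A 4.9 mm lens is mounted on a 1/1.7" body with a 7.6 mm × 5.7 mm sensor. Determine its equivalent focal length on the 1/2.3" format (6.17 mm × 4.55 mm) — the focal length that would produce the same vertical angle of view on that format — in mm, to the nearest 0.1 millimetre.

3.9 mm

Equal angle of view means equal height/f ratio, so f₂ = f₁ · (height₂/height₁) = 4.9 × 4.55/5.7.
f₂ = 4.9 × 0.79825 ≈ 3.911 mm.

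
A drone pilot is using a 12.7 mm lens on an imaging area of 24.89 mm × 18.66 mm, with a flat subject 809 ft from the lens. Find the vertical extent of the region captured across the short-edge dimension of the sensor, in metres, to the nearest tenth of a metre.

dₒ: 809 ft × 304.8 mm/ft = 246583.19 mm.
Similar triangles through the lens centre give W/dₒ = h/dᵢ; with 1/f = 1/dₒ + 1/dᵢ this gives W = h·(dₒ − f)/f.
W = 18.66 mm × (246583 − 12.7) / 12.7 = 18.66 × 19414.9994 ≈ 362283.888 mm = 362.284 m.

362.3 m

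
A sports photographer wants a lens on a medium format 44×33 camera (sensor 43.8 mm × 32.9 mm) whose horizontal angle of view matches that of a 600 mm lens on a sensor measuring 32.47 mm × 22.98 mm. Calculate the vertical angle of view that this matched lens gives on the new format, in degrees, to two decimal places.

Equal horizontal AOV ⇒ f₂ = f₁ · 43.8/32.47 = 600 × 1.34894 ≈ 809.3625 mm.
Vertical AOV on the new format = 2·arctan(32.9 / (2 × 809.3625)) = 2·arctan(0.02032) ≈ 2.3287°.

2.33°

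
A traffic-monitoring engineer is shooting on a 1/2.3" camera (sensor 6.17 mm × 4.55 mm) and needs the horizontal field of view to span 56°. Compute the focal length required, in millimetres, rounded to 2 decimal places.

From α = 2·arctan(w/2f) we get f = w / (2·tan(α/2)).
With w = 6.17 mm and α/2 = 28°, tan(α/2) ≈ 0.53171, so f ≈ 6.17 / 1.06342 ≈ 5.8020 mm.

5.80 mm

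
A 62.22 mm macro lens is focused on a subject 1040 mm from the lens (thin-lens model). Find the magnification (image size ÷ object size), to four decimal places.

Thin lens: 1/f = 1/dₒ + 1/dᵢ → 1/dᵢ = 1/62.22 − 1/1040 = 0.0151105 mm⁻¹, so dᵢ ≈ 66.1793 mm.
Magnification m = dᵢ/dₒ = 66.1793/1040 ≈ 0.06363.

0.0636×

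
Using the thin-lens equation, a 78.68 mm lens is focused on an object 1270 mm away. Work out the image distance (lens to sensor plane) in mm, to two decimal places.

1/dᵢ = 1/f − 1/dₒ = 1/78.68 − 1/1270 = 0.0119223 mm⁻¹.
dᵢ = 1/0.0119223 ≈ 83.8764 mm.

83.88 mm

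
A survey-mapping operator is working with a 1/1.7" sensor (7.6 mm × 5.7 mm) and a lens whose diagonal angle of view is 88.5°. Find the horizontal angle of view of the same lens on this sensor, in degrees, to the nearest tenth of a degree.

Sensor diagonal = √(7.6² + 5.7²) = √90.2500 ≈ 9.5000 mm.
From the diagonal AOV: f = 9.5000 / (2·tan(44.25°)) = 9.5000 / 1.94831 ≈ 4.8760 mm.
Horizontal AOV = 2·arctan(7.6 / (2 × 4.8760)) = 2·arctan(0.77933) ≈ 75.8604°.

75.9°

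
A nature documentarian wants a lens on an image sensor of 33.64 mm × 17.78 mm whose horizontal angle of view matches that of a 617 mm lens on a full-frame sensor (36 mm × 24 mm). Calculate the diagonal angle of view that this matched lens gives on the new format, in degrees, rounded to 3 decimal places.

3.780°

Equal horizontal AOV ⇒ f₂ = f₁ · 33.64/36 = 617 × 0.93444 ≈ 576.5522 mm.
Sensor diagonal = √(33.64² + 17.78²) = √1447.7780 ≈ 38.0497 mm.
Diagonal AOV on the new format = 2·arctan(38.0497 / (2 × 576.5522)) = 2·arctan(0.03300) ≈ 3.7799°.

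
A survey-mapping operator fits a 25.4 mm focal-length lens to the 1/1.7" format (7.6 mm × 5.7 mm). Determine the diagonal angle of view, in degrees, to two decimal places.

Sensor diagonal = √(7.6² + 5.7²) = √90.2500 ≈ 9.5000 mm.
Angle of view α = 2·arctan(d/2f) with d = 9.5000 mm and f = 25.4 mm.
d/2f = 0.18701; arctan(0.18701) ≈ 10.5924°, so α ≈ 21.1848°.

21.18°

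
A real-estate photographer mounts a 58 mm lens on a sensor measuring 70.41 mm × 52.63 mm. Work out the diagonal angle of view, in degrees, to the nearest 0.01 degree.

74.31°

Sensor diagonal = √(70.41² + 52.63²) = √7727.4850 ≈ 87.9061 mm.
Angle of view α = 2·arctan(d/2f) with d = 87.9061 mm and f = 58 mm.
d/2f = 0.75781; arctan(0.75781) ≈ 37.1553°, so α ≈ 74.3105°.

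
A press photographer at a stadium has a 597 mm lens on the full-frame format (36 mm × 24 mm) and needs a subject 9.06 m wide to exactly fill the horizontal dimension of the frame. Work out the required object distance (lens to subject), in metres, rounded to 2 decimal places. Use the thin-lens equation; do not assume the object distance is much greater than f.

W: 9.06 m = 9060 mm.
Magnification m = w/W = dᵢ/dₒ; combined with 1/f = 1/dₒ + 1/dᵢ this gives dₒ = f·(1 + W/w).
dₒ = 597 mm × (1 + 9060/36) = 597 × 252.6667 ≈ 150842.000 mm = 150.842 m.

150.84 m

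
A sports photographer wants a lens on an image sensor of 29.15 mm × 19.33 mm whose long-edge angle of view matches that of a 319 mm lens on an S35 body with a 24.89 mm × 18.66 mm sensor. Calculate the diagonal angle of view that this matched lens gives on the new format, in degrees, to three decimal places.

Equal long-edge AOV ⇒ f₂ = f₁ · 29.15/24.89 = 319 × 1.17115 ≈ 373.5978 mm.
Sensor diagonal = √(29.15² + 19.33²) = √1223.3714 ≈ 34.9767 mm.
Diagonal AOV on the new format = 2·arctan(34.9767 / (2 × 373.5978)) = 2·arctan(0.04681) ≈ 5.3602°.

5.360°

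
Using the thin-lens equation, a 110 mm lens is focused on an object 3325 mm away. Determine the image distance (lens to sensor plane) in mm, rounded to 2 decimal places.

1/dᵢ = 1/f − 1/dₒ = 1/110 − 1/3325 = 0.0087902 mm⁻¹.
dᵢ = 1/0.0087902 ≈ 113.7636 mm.

113.76 mm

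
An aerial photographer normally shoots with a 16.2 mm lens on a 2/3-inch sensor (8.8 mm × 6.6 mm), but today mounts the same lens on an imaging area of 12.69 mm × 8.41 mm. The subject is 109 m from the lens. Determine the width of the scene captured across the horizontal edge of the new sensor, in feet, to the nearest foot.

The focal length stays 16.2 mm; the relevant sensor dimension is now w = 12.69 mm. Object distance dₒ = 109 m = 109000 mm.
Thin-lens field width W = w·(dₒ − f)/f = 12.69 × (109000 − 16.2)/16.2 ≈ 85370.643 mm = 85370.643/304.8 ft = 280.087 ft.

280 ft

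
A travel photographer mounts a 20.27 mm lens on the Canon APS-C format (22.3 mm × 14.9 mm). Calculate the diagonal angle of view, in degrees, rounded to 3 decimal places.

66.974°

Sensor diagonal = √(22.3² + 14.9²) = √719.3000 ≈ 26.8198 mm.
Angle of view α = 2·arctan(d/2f) with d = 26.8198 mm and f = 20.27 mm.
d/2f = 0.66156; arctan(0.66156) ≈ 33.4872°, so α ≈ 66.9743°.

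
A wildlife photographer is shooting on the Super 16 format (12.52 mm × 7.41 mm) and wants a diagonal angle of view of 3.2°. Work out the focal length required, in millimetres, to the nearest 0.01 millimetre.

260.42 mm

Sensor diagonal = √(12.52² + 7.41²) = √211.6585 ≈ 14.5485 mm.
From α = 2·arctan(d/2f) we get f = d / (2·tan(α/2)).
With d = 14.5485 mm and α/2 = 1.6°, tan(α/2) ≈ 0.02793, so f ≈ 14.5485 / 0.05587 ≈ 260.4220 mm.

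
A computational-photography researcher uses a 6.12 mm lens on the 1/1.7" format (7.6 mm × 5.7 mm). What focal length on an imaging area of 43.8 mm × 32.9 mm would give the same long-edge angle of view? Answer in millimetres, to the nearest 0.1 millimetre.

35.3 mm

Equal angle of view means equal width/f ratio, so f₂ = f₁ · (width₂/width₁) = 6.12 × 43.8/7.6.
f₂ = 6.12 × 5.76316 ≈ 35.271 mm.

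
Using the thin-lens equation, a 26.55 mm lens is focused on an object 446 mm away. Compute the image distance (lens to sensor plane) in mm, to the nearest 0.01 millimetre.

1/dᵢ = 1/f − 1/dₒ = 1/26.55 − 1/446 = 0.0354226 mm⁻¹.
dᵢ = 1/0.0354226 ≈ 28.2305 mm.

28.23 mm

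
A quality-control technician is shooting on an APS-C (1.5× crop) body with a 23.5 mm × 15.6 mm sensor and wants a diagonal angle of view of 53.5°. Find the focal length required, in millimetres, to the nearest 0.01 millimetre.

Sensor diagonal = √(23.5² + 15.6²) = √795.6100 ≈ 28.2066 mm.
From α = 2·arctan(d/2f) we get f = d / (2·tan(α/2)).
With d = 28.2066 mm and α/2 = 26.75°, tan(α/2) ≈ 0.50404, so f ≈ 28.2066 / 1.00808 ≈ 27.9804 mm.

27.98 mm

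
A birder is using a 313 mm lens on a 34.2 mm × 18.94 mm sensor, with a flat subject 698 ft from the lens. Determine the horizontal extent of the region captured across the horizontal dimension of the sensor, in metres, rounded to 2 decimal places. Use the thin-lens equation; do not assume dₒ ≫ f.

23.21 m

dₒ: 698 ft × 304.8 mm/ft = 212750.39 mm.
Similar triangles through the lens centre give W/dₒ = w/dᵢ; with 1/f = 1/dₒ + 1/dᵢ this gives W = w·(dₒ − f)/f.
W = 34.2 mm × (212750 − 313) / 313 = 34.2 × 678.7137 ≈ 23212.009 mm = 23.212 m.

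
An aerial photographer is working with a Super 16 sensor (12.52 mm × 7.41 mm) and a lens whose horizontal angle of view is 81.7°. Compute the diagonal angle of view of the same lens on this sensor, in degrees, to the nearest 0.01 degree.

From the horizontal AOV: f = 12.52 / (2·tan(40.85°)) = 12.52 / 1.72940 ≈ 7.2395 mm.
Sensor diagonal = √(12.52² + 7.41²) = √211.6585 ≈ 14.5485 mm.
Diagonal AOV = 2·arctan(14.5485 / (2 × 7.2395)) = 2·arctan(1.00480) ≈ 90.2743°.

90.27°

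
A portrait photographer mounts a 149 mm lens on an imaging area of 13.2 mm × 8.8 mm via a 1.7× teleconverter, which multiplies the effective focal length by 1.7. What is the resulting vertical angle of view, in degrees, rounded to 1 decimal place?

Effective focal length f = 149 × 1.7 = 253.3 mm.
α = 2·arctan(8.8 / (2 × 253.3)) = 2·arctan(0.01737) ≈ 1.9903°.

2.0°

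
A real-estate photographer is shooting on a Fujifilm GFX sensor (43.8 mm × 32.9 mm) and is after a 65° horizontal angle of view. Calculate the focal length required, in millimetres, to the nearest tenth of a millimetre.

From α = 2·arctan(w/2f) we get f = w / (2·tan(α/2)).
With w = 43.8 mm and α/2 = 32.5°, tan(α/2) ≈ 0.63707, so f ≈ 43.8 / 1.27414 ≈ 34.3761 mm.

34.4 mm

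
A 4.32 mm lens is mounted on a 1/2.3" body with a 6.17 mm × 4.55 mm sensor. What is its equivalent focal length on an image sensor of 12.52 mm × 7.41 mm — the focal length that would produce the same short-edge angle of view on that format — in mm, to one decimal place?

Equal angle of view means equal height/f ratio, so f₂ = f₁ · (height₂/height₁) = 4.32 × 7.41/4.55.
f₂ = 4.32 × 1.62857 ≈ 7.035 mm.

7.0 mm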